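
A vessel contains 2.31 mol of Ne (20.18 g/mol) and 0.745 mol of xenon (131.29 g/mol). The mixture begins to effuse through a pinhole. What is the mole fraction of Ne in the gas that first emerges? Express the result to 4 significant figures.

Effusion rate of each component ∝ n_i/√M_i (partial pressure × 1/√M).
So x_Ne in the escaping gas = (n_Ne/√M_Ne) / Σ(n_i/√M_i)
= (2.31/√20.18) / (2.31/√20.18 + 0.745/√131.29) = 0.5142/(0.5142 + 0.06502) = 0.8878.

0.8878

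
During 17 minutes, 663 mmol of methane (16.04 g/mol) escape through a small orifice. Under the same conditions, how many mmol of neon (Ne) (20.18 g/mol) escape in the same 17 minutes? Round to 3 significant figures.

591 mmol

Since effusion rate ∝ 1/√M, rate_Ne/rate_CH₄ = √(M_CH₄/M_Ne) = √(16.04/20.18) = √0.7948 = 0.8915.
So the amount for Ne is 663 × 0.8915 = 591 mmol.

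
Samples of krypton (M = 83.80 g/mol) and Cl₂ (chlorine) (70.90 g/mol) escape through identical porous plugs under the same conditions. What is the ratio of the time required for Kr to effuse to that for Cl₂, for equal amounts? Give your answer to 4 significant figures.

Using Graham's law: t_Kr/t_Cl₂ = √(M_Kr/M_Cl₂) = √(83.80/70.90) = √1.182 = 1.087.

1.087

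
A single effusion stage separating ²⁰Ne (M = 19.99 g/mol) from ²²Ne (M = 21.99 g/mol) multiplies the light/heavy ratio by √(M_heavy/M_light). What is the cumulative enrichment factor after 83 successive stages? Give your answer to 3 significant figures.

52.3

Each stage multiplies the ratio by α = √(21.99/19.99), so after 83 stages the overall factor is α^83 = (21.99/19.99)^(83/2).
= 1.10005^(83/2) = 52.3.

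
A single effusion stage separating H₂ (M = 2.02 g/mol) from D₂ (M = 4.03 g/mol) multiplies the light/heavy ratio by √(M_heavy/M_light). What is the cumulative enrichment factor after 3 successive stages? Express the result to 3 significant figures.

After 3 stages the ratio has grown by (√(4.03/2.02))^3 = (4.03/2.02)^(3/2).
= 1.99505^(3/2) = 2.82.

2.82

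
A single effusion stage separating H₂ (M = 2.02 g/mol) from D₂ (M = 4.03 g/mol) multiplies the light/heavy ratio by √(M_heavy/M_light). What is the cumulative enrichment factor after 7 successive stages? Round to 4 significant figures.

After 7 stages the ratio has grown by (√(4.03/2.02))^7 = (4.03/2.02)^(7/2).
= 1.99505^(7/2) = 11.22.

11.22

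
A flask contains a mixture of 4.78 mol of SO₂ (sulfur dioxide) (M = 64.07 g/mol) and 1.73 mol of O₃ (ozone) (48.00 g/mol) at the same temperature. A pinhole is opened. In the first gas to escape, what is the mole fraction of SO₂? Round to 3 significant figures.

Rate_i ∝ x_i/√M_i (Graham's law weighted by mole fraction), so the effusate composition follows n_i/√M_i.
So x_SO₂ in the escaping gas = (n_SO₂/√M_SO₂) / Σ(n_i/√M_i)
= (4.78/√64.07) / (4.78/√64.07 + 1.73/√48.00) = 0.5972/(0.5972 + 0.2497) = 0.705.

0.705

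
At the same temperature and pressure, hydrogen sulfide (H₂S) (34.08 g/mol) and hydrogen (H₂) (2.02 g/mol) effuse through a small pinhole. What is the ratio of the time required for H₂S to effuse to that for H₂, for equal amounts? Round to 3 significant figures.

Using Graham's law: t_H₂S/t_H₂ = √(M_H₂S/M_H₂) = √(34.08/2.02) = √16.87 = 4.11.

4.11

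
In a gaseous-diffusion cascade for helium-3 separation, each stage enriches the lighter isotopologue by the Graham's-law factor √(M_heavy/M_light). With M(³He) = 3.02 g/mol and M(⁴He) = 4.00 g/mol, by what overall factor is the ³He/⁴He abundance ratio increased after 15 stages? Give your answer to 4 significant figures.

8.230

Overall factor = α^15 with α = √(4.00/3.02), i.e. (4.00/3.02)^(15/2).
= 1.32450^(15/2) = 8.230.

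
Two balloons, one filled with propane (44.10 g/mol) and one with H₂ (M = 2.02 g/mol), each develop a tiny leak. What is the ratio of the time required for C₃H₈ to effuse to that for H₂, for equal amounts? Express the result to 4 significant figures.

By Graham's law, t_C₃H₈/t_H₂ = √(M_C₃H₈/M_H₂) = √(44.10/2.02) = √21.83 = 4.672.

4.672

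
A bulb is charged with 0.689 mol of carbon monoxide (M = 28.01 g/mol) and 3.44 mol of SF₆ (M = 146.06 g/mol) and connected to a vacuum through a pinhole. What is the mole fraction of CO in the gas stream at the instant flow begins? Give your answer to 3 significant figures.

Rate_i ∝ x_i/√M_i (Graham's law weighted by mole fraction), so the effusate composition follows n_i/√M_i.
x_CO(eff) = (n_CO/√M_CO) / (n_CO/√M_CO + n_SF₆/√M_SF₆)
= (0.689/√28.01) / (0.689/√28.01 + 3.44/√146.06) = 0.1302/(0.1302 + 0.2846) = 0.314.

0.314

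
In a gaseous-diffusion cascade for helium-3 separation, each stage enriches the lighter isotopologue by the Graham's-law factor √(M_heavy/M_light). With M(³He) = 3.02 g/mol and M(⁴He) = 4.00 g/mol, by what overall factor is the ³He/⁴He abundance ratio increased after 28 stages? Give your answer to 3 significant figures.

Overall factor = α^28 with α = √(4.00/3.02), i.e. (4.00/3.02)^(28/2).
= 1.32450^14 = 51.1.

51.1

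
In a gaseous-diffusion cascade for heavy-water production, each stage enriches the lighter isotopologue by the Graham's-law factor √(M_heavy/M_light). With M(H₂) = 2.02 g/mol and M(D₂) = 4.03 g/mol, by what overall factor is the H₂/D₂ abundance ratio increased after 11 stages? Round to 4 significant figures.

44.64

Overall factor = α^11 with α = √(4.03/2.02), i.e. (4.03/2.02)^(11/2).
= 1.99505^(11/2) = 44.64.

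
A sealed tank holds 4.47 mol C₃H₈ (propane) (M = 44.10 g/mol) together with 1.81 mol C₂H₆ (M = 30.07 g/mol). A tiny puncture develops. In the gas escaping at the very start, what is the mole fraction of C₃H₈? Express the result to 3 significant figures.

Rate_i ∝ x_i/√M_i (Graham's law weighted by mole fraction), so the effusate composition follows n_i/√M_i.
Mole fraction of C₃H₈ in the effusate = (n_C₃H₈/√M_C₃H₈) / (n_C₃H₈/√M_C₃H₈ + n_C₂H₆/√M_C₂H₆)
= (4.47/√44.10) / (4.47/√44.10 + 1.81/√30.07) = 0.6731/(0.6731 + 0.3301) = 0.671.

0.671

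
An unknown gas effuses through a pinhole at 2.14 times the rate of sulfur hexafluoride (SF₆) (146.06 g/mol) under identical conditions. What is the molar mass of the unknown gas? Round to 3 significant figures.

Using Graham's law: rate_X/rate_SF₆ = √(M_SF₆/M_X).
2.14 = √(146.06/M_X)
M_X = 146.06 / 2.14² = 146.06 / 4.580 = 31.9 g/mol

31.9 g/mol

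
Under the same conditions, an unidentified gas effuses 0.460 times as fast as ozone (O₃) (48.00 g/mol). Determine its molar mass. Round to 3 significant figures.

Since effusion rate ∝ 1/√M, rate_X/rate_O₃ = √(M_O₃/M_X).
0.460 = √(48.00/M_X)
M_X = 48.00 / 0.460² = 48.00 / 0.2116 = 227 g/mol

227 g/mol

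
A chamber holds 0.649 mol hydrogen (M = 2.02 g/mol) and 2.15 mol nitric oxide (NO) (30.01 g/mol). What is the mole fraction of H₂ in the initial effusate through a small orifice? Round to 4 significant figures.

Effusion rate of each component ∝ n_i/√M_i (partial pressure × 1/√M).
So x_H₂ in the escaping gas = (n_H₂/√M_H₂) / Σ(n_i/√M_i)
= (0.649/√2.02) / (0.649/√2.02 + 2.15/√30.01) = 0.4566/(0.4566 + 0.3925) = 0.5378.

0.5378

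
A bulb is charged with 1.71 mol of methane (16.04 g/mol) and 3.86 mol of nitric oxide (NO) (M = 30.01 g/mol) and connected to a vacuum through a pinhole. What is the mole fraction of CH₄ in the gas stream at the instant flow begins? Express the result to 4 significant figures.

Rate_i ∝ x_i/√M_i (Graham's law weighted by mole fraction), so the effusate composition follows n_i/√M_i.
x_CH₄(eff) = (n_CH₄/√M_CH₄) / (n_CH₄/√M_CH₄ + n_NO/√M_NO)
= (1.71/√16.04) / (1.71/√16.04 + 3.86/√30.01) = 0.4270/(0.4270 + 0.7046) = 0.3773.

0.3773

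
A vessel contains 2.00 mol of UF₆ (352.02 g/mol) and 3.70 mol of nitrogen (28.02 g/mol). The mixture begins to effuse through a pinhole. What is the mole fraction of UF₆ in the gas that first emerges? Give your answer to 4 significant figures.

Each component's effusion rate ∝ (its partial pressure)·(1/√M) ∝ n_i/√M_i.
So x_UF₆ in the escaping gas = (n_UF₆/√M_UF₆) / Σ(n_i/√M_i)
= (2.00/√352.02) / (2.00/√352.02 + 3.70/√28.02) = 0.1066/(0.1066 + 0.6990) = 0.1323.

0.1323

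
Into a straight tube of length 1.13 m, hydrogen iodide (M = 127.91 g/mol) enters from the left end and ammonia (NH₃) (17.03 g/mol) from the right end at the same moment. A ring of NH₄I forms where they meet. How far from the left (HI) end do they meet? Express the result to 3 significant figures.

0.302 m

Distances travelled in equal time are proportional to diffusion rates, so d_HI/d_NH₃ = √(M_NH₃/M_HI) = √(17.03/127.91) = 0.3649.
With d_HI + d_NH₃ = 1.13 m, d_NH₃ = 1.13/(1 + 0.3649) = 0.8279 m.
d_HI = 1.13 − 0.8279 = 0.302 m.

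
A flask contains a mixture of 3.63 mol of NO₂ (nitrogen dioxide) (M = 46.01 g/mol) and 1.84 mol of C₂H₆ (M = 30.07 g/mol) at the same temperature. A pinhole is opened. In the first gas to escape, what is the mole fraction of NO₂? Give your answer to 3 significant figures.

0.615

The effusion rate of species i is ∝ p_i/√M_i ∝ n_i/√M_i.
Mole fraction of NO₂ in the effusate = (n_NO₂/√M_NO₂) / (n_NO₂/√M_NO₂ + n_C₂H₆/√M_C₂H₆)
= (3.63/√46.01) / (3.63/√46.01 + 1.84/√30.07) = 0.5352/(0.5352 + 0.3355) = 0.615.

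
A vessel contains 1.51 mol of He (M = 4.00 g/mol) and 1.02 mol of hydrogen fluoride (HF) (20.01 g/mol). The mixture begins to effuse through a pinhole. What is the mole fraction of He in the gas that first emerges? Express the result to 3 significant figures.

0.768

The effusion rate of species i is ∝ p_i/√M_i ∝ n_i/√M_i.
So x_He in the escaping gas = (n_He/√M_He) / Σ(n_i/√M_i)
= (1.51/√4.00) / (1.51/√4.00 + 1.02/√20.01) = 0.7550/(0.7550 + 0.2280) = 0.768.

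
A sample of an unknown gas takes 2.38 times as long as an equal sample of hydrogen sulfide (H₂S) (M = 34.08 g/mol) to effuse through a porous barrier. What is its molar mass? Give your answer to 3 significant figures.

193 g/mol

Using Graham's law: t_X/t_H₂S = √(M_X/M_H₂S).
2.38 = √(M_X/34.08)
M_X = 34.08 × 2.38² = 34.08 × 5.664 = 193 g/mol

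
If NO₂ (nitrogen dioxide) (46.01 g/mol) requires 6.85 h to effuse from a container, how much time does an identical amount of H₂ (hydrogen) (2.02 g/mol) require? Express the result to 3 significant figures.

From Graham's law, t_H₂/t_NO₂ = √(M_H₂/M_NO₂) = √(2.02/46.01) = √0.04390 = 0.2095.
So the time for H₂ is 6.85 × 0.2095 = 1.44 h.

1.44 h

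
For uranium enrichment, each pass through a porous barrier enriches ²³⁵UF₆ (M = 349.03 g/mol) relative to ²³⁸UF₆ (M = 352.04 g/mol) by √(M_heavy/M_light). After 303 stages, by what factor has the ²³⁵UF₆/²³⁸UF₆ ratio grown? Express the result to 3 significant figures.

The single-stage factor is √(M_heavy/M_light), so 303 stages give [√(352.04/349.03)]^303 = (352.04/349.03)^(303/2).
= 1.00862^(303/2) = 3.67.

3.67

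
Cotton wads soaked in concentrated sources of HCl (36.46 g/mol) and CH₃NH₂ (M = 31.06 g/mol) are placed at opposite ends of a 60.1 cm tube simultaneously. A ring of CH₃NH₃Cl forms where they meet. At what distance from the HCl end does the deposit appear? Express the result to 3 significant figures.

28.8 cm

In equal time, each gas travels a distance ∝ its rate ∝ 1/√M, so d_HCl/d_CH₃NH₂ = √(M_CH₃NH₂/M_HCl) = √(31.06/36.46) = 0.9230.
With d_HCl + d_CH₃NH₂ = 60.1 cm, d_CH₃NH₂ = 60.1/(1 + 0.9230) = 31.25 cm.
d_HCl = 60.1 − 31.25 = 28.8 cm.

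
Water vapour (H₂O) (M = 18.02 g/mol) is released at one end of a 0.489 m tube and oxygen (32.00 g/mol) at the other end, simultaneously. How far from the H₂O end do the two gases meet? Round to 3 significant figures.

The fronts meet when d_H₂O + d_O₂ = L with d_H₂O/d_O₂ = √(M_O₂/M_H₂O) (Graham's law). Here √(M_O₂/M_H₂O) = √(32.00/18.02) = 1.333.
With d_H₂O + d_O₂ = 0.489 m, d_O₂ = 0.489/(1 + 1.333) = 0.2096 m.
d_H₂O = 0.489 − 0.2096 = 0.279 m.

0.279 m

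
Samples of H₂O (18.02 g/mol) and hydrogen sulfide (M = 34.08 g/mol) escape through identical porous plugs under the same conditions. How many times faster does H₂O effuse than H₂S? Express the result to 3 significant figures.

1.38

By Graham's law, rate_H₂O/rate_H₂S = √(M_H₂S/M_H₂O) = √(34.08/18.02) = √1.891 = 1.38.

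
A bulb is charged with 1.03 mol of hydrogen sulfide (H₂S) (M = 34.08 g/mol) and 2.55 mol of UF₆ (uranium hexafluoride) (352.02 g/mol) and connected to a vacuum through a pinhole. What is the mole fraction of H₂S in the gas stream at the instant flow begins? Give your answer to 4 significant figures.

0.5649

Effusion rate of each component ∝ n_i/√M_i (partial pressure × 1/√M).
x_H₂S(eff) = (n_H₂S/√M_H₂S) / (n_H₂S/√M_H₂S + n_UF₆/√M_UF₆)
= (1.03/√34.08) / (1.03/√34.08 + 2.55/√352.02) = 0.1764/(0.1764 + 0.1359) = 0.5649.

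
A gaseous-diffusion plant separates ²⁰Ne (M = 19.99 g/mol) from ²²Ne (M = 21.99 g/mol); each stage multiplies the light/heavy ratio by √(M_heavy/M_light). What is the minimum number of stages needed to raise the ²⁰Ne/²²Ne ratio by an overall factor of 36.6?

Single-stage factor α = √(21.99/19.99), so ln α = ½ ln(1.10005) = 0.04768.
Need α^N ≥ 36.6 ⇒ N ≥ ln(36.6) / ln α = 3.600 / 0.04768 = 75.51.
So at least 76 stages are needed.

76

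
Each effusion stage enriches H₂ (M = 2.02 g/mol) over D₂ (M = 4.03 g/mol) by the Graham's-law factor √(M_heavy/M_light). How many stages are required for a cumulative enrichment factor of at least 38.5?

Single-stage factor α = √(4.03/2.02), so ln α = ½ ln(1.99505) = 0.3453.
Need α^N ≥ 38.5 ⇒ N ≥ ln(38.5) / ln α = 3.651 / 0.3453 = 10.57.
Rounding up, N = 11 stages.

11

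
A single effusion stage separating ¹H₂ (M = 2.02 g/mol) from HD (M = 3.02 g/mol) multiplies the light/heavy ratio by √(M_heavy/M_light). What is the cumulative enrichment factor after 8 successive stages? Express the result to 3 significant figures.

5.00

The single-stage factor is √(M_heavy/M_light), so 8 stages give [√(3.02/2.02)]^8 = (3.02/2.02)^(8/2).
= 1.49505^4 = 5.00.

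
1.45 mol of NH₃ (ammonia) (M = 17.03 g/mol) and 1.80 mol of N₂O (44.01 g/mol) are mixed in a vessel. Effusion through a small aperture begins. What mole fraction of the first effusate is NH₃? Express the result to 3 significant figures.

The effusion rate of species i is ∝ p_i/√M_i ∝ n_i/√M_i.
Mole fraction of NH₃ in the effusate = (n_NH₃/√M_NH₃) / (n_NH₃/√M_NH₃ + n_N₂O/√M_N₂O)
= (1.45/√17.03) / (1.45/√17.03 + 1.80/√44.01) = 0.3514/(0.3514 + 0.2713) = 0.564.

0.564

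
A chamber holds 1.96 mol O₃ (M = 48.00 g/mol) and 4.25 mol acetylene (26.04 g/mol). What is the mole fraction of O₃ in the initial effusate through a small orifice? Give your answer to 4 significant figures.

Effusion rate of each component ∝ n_i/√M_i (partial pressure × 1/√M).
x_O₃(eff) = (n_O₃/√M_O₃) / (n_O₃/√M_O₃ + n_C₂H₂/√M_C₂H₂)
= (1.96/√48.00) / (1.96/√48.00 + 4.25/√26.04) = 0.2829/(0.2829 + 0.8329) = 0.2536.

0.2536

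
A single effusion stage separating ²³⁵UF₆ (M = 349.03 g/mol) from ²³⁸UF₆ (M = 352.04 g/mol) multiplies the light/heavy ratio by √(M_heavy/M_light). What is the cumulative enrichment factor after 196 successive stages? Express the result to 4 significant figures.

2.320

Each stage multiplies the ratio by α = √(352.04/349.03), so after 196 stages the overall factor is α^196 = (352.04/349.03)^(196/2).
= 1.00862^98 = 2.320.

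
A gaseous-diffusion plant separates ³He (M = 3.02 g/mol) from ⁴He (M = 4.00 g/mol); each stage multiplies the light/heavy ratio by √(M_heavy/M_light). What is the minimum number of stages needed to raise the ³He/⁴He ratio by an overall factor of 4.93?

Single-stage factor α = √(4.00/3.02), so ln α = ½ ln(1.32450) = 0.1405.
Need α^N ≥ 4.93 ⇒ N ≥ ln(4.93) / ln α = 1.595 / 0.1405 = 11.35.
Rounding up, N = 12 stages.

12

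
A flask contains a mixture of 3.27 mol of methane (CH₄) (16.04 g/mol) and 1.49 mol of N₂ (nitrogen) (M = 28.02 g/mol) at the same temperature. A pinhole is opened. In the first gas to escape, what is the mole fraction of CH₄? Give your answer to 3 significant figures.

0.744

Each component's effusion rate ∝ (its partial pressure)·(1/√M) ∝ n_i/√M_i.
x_CH₄(eff) = (n_CH₄/√M_CH₄) / (n_CH₄/√M_CH₄ + n_N₂/√M_N₂)
= (3.27/√16.04) / (3.27/√16.04 + 1.49/√28.02) = 0.8165/(0.8165 + 0.2815) = 0.744.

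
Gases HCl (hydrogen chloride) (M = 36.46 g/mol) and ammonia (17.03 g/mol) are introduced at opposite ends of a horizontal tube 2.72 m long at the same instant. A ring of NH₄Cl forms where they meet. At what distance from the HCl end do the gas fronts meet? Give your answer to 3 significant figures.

In equal time, each gas travels a distance ∝ its rate ∝ 1/√M, so d_HCl/d_NH₃ = √(M_NH₃/M_HCl) = √(17.03/36.46) = 0.6834.
With d_HCl + d_NH₃ = 2.72 m, d_NH₃ = 2.72/(1 + 0.6834) = 1.616 m.
d_HCl = 2.72 − 1.616 = 1.10 m.

1.10 m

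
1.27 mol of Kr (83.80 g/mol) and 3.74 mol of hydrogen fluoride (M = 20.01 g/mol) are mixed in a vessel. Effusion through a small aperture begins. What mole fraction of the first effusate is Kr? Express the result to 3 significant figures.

Effusion rate of each component ∝ n_i/√M_i (partial pressure × 1/√M).
So x_Kr in the escaping gas = (n_Kr/√M_Kr) / Σ(n_i/√M_i)
= (1.27/√83.80) / (1.27/√83.80 + 3.74/√20.01) = 0.1387/(0.1387 + 0.8361) = 0.142.

0.142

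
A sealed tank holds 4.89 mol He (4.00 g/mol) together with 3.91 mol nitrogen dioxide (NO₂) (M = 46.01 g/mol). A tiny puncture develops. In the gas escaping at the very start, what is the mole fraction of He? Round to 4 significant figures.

Effusion rate of each component ∝ n_i/√M_i (partial pressure × 1/√M).
Mole fraction of He in the effusate = (n_He/√M_He) / (n_He/√M_He + n_NO₂/√M_NO₂)
= (4.89/√4.00) / (4.89/√4.00 + 3.91/√46.01) = 2.445/(2.445 + 0.5764) = 0.8092.

0.8092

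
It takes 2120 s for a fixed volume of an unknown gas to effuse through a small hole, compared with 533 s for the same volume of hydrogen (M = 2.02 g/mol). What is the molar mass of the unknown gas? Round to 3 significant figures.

Using Graham's law: t_X/t_H₂ = √(M_X/M_H₂).
2120/533 = 3.977 = √(M_X/2.02)
M_X = 2.02 × 3.977² = 2.02 × 15.82 = 32.0 g/mol

32.0 g/mol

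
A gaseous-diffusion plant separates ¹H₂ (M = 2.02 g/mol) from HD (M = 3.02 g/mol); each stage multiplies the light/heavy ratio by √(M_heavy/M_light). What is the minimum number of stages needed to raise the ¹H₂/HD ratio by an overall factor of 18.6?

Single-stage factor α = √(3.02/2.02), so ln α = ½ ln(1.49505) = 0.2011.
Need α^N ≥ 18.6 ⇒ N ≥ ln(18.6) / ln α = 2.923 / 0.2011 = 14.54.
So at least 15 stages are needed.

15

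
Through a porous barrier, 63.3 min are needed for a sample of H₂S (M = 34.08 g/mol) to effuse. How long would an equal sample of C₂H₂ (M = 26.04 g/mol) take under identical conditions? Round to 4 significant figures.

55.33 min

Since effusion rate ∝ 1/√M, t_C₂H₂/t_H₂S = √(M_C₂H₂/M_H₂S) = √(26.04/34.08) = √0.7641 = 0.8741.
So the time for C₂H₂ is 63.3 × 0.8741 = 55.33 min.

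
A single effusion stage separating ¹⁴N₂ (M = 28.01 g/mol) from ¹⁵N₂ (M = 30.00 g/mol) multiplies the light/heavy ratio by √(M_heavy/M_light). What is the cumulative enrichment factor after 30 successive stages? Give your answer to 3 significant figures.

2.80

Overall factor = α^30 with α = √(30.00/28.01), i.e. (30.00/28.01)^(30/2).
= 1.07105^15 = 2.80.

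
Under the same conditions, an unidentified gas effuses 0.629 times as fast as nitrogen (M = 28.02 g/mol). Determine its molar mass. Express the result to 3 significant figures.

70.8 g/mol

Graham's law gives rate_X/rate_N₂ = √(M_N₂/M_X).
0.629 = √(28.02/M_X)
M_X = 28.02 / 0.629² = 28.02 / 0.3956 = 70.8 g/mol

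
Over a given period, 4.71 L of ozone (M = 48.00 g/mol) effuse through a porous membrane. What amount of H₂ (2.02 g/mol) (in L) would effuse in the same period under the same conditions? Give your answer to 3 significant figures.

23.0 L

Graham's law gives rate_H₂/rate_O₃ = √(M_O₃/M_H₂) = √(48.00/2.02) = √23.76 = 4.875.
So the volume for H₂ is 4.71 × 4.875 = 23.0 L.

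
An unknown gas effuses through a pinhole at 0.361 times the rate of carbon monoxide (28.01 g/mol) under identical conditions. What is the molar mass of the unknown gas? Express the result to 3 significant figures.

Graham's law gives rate_X/rate_CO = √(M_CO/M_X).
0.361 = √(28.01/M_X)
M_X = 28.01 / 0.361² = 28.01 / 0.1303 = 215 g/mol

215 g/mol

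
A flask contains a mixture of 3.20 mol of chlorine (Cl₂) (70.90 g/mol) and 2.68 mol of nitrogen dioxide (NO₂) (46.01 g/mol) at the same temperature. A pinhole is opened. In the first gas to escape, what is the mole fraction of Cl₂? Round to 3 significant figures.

Rate_i ∝ x_i/√M_i (Graham's law weighted by mole fraction), so the effusate composition follows n_i/√M_i.
Mole fraction of Cl₂ in the effusate = (n_Cl₂/√M_Cl₂) / (n_Cl₂/√M_Cl₂ + n_NO₂/√M_NO₂)
= (3.20/√70.90) / (3.20/√70.90 + 2.68/√46.01) = 0.3800/(0.3800 + 0.3951) = 0.490.

0.490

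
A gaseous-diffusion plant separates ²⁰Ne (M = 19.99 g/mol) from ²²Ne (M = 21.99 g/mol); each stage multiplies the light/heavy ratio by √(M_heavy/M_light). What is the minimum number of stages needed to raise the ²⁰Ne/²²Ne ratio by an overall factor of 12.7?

Single-stage factor α = √(21.99/19.99), so ln α = ½ ln(1.10005) = 0.04768.
Need α^N ≥ 12.7 ⇒ N ≥ ln(12.7) / ln α = 2.542 / 0.04768 = 53.31.
So at least 54 stages are needed.

54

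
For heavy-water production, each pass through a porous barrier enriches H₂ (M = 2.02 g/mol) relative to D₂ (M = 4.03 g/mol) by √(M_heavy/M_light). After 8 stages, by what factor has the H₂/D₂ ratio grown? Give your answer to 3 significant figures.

Each stage multiplies the ratio by α = √(4.03/2.02), so after 8 stages the overall factor is α^8 = (4.03/2.02)^(8/2).
= 1.99505^4 = 15.8.

15.8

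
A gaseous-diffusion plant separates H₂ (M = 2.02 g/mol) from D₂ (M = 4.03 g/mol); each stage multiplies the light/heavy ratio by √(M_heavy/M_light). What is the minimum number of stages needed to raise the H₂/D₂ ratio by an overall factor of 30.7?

10

With α = √(4.03/2.02) per stage, ln α = ½ ln(1.99505) = 0.3453.
Need α^N ≥ 30.7 ⇒ N ≥ ln(30.7) / ln α = 3.424 / 0.3453 = 9.92.
So at least 10 stages are needed.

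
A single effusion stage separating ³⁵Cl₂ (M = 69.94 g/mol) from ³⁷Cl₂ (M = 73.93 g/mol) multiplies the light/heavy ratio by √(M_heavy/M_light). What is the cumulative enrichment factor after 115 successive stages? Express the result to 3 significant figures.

24.3

Overall factor = α^115 with α = √(73.93/69.94), i.e. (73.93/69.94)^(115/2).
= 1.05705^(115/2) = 24.3.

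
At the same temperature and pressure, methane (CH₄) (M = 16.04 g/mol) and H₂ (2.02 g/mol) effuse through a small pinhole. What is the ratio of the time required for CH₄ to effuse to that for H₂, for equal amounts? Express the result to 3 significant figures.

2.82

Since effusion rate ∝ 1/√M, t_CH₄/t_H₂ = √(M_CH₄/M_H₂) = √(16.04/2.02) = √7.941 = 2.82.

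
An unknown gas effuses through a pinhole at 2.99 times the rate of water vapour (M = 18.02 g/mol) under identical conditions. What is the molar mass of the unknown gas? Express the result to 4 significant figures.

From Graham's law, rate_X/rate_H₂O = √(M_H₂O/M_X).
2.99 = √(18.02/M_X)
M_X = 18.02 / 2.99² = 18.02 / 8.940 = 2.016 g/mol

2.016 g/mol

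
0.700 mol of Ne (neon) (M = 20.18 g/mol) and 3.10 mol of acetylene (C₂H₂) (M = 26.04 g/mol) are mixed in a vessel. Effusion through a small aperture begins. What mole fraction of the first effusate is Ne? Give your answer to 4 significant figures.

0.2041

The effusion rate of species i is ∝ p_i/√M_i ∝ n_i/√M_i.
Mole fraction of Ne in the effusate = (n_Ne/√M_Ne) / (n_Ne/√M_Ne + n_C₂H₂/√M_C₂H₂)
= (0.700/√20.18) / (0.700/√20.18 + 3.10/√26.04) = 0.1558/(0.1558 + 0.6075) = 0.2041.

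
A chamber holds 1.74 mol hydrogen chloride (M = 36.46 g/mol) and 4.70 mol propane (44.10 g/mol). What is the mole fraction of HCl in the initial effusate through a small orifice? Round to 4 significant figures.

The effusion rate of species i is ∝ p_i/√M_i ∝ n_i/√M_i.
Mole fraction of HCl in the effusate = (n_HCl/√M_HCl) / (n_HCl/√M_HCl + n_C₃H₈/√M_C₃H₈)
= (1.74/√36.46) / (1.74/√36.46 + 4.70/√44.10) = 0.2882/(0.2882 + 0.7077) = 0.2893.

0.2893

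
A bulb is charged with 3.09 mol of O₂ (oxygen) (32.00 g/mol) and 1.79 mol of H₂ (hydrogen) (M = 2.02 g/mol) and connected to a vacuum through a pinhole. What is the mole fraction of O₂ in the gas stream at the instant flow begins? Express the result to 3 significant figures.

Each component's effusion rate ∝ (its partial pressure)·(1/√M) ∝ n_i/√M_i.
So x_O₂ in the escaping gas = (n_O₂/√M_O₂) / Σ(n_i/√M_i)
= (3.09/√32.00) / (3.09/√32.00 + 1.79/√2.02) = 0.5462/(0.5462 + 1.259) = 0.303.

0.303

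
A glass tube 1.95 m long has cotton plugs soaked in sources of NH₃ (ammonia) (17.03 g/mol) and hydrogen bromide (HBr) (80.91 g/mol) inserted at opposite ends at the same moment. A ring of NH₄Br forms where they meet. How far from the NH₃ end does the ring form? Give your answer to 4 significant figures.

Graham's law gives d_NH₃/d_HBr = rate_NH₃/rate_HBr = √(M_HBr/M_NH₃) = √(80.91/17.03) = 2.180.
With d_NH₃ + d_HBr = 1.95 m, d_HBr = 1.95/(1 + 2.180) = 0.6133 m.
d_NH₃ = 1.95 − 0.6133 = 1.337 m.

1.337 m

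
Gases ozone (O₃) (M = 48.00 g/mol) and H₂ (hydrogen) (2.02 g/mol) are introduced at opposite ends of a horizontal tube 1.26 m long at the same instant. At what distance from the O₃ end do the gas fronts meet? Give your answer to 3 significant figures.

0.214 m

Graham's law gives d_O₃/d_H₂ = rate_O₃/rate_H₂ = √(M_H₂/M_O₃) = √(2.02/48.00) = 0.2051.
With d_O₃ + d_H₂ = 1.26 m, d_H₂ = 1.26/(1 + 0.2051) = 1.046 m.
d_O₃ = 1.26 − 1.046 = 0.214 m.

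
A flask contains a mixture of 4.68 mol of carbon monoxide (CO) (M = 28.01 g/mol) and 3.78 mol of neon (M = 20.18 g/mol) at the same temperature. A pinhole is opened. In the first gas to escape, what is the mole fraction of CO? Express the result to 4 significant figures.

0.5124

The effusion rate of species i is ∝ p_i/√M_i ∝ n_i/√M_i.
Mole fraction of CO in the effusate = (n_CO/√M_CO) / (n_CO/√M_CO + n_Ne/√M_Ne)
= (4.68/√28.01) / (4.68/√28.01 + 3.78/√20.18) = 0.8843/(0.8843 + 0.8415) = 0.5124.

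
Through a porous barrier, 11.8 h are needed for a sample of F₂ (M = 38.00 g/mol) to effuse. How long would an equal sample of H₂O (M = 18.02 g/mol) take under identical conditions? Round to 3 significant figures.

8.13 h

From Graham's law, t_H₂O/t_F₂ = √(M_H₂O/M_F₂) = √(18.02/38.00) = √0.4742 = 0.6886.
So the time for H₂O is 11.8 × 0.6886 = 8.13 h.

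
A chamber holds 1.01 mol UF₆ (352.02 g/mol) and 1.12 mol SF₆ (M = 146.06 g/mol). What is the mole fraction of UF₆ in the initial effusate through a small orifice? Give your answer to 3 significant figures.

Rate_i ∝ x_i/√M_i (Graham's law weighted by mole fraction), so the effusate composition follows n_i/√M_i.
x_UF₆(eff) = (n_UF₆/√M_UF₆) / (n_UF₆/√M_UF₆ + n_SF₆/√M_SF₆)
= (1.01/√352.02) / (1.01/√352.02 + 1.12/√146.06) = 0.05383/(0.05383 + 0.09267) = 0.367.

0.367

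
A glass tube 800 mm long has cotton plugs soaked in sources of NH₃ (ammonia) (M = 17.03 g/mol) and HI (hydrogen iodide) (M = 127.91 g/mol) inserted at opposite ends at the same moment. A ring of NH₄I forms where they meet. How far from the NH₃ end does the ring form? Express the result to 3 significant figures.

586 mm

Graham's law gives d_NH₃/d_HI = rate_NH₃/rate_HI = √(M_HI/M_NH₃) = √(127.91/17.03) = 2.741.
With d_NH₃ + d_HI = 800 mm, d_HI = 800/(1 + 2.741) = 213.9 mm.
d_NH₃ = 800 − 213.9 = 586 mm.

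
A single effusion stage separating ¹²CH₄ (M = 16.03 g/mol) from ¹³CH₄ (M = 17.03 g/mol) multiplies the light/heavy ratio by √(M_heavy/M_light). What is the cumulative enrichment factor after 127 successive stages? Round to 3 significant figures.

The single-stage factor is √(M_heavy/M_light), so 127 stages give [√(17.03/16.03)]^127 = (17.03/16.03)^(127/2).
= 1.06238^(127/2) = 46.6.

46.6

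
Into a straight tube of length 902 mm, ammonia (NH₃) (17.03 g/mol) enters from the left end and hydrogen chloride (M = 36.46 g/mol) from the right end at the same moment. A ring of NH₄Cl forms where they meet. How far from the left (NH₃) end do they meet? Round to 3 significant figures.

Distances travelled in equal time are proportional to diffusion rates, so d_NH₃/d_HCl = √(M_HCl/M_NH₃) = √(36.46/17.03) = 1.463.
With d_NH₃ + d_HCl = 902 mm, d_HCl = 902/(1 + 1.463) = 366.2 mm.
d_NH₃ = 902 − 366.2 = 536 mm.

536 mm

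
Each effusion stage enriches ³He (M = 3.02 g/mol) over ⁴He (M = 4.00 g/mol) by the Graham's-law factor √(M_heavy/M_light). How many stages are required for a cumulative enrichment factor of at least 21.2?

Single-stage factor α = √(4.00/3.02), so ln α = ½ ln(1.32450) = 0.1405.
Need α^N ≥ 21.2 ⇒ N ≥ ln(21.2) / ln α = 3.054 / 0.1405 = 21.73.
Rounding up, N = 22 stages.

22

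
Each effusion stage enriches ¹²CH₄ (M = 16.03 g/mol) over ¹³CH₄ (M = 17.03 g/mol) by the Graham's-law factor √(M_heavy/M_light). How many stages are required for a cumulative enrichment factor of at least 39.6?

Per stage α = (17.03/16.03)^(1/2) = 1.06238^0.5, giving ln α = 0.03026.
Need α^N ≥ 39.6 ⇒ N ≥ ln(39.6) / ln α = 3.679 / 0.03026 = 121.58.
Rounding up, N = 122 stages.

122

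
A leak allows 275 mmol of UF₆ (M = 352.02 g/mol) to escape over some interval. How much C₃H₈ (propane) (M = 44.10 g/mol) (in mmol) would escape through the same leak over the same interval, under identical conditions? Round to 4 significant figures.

By Graham's law, rate_C₃H₈/rate_UF₆ = √(M_UF₆/M_C₃H₈) = √(352.02/44.10) = √7.982 = 2.825.
So the amount for C₃H₈ is 275 × 2.825 = 777.0 mmol.

777.0 mmol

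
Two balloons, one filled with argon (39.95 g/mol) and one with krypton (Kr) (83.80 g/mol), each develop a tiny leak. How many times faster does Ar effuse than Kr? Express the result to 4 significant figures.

Graham's law gives rate_Ar/rate_Kr = √(M_Kr/M_Ar) = √(83.80/39.95) = √2.098 = 1.448.

1.448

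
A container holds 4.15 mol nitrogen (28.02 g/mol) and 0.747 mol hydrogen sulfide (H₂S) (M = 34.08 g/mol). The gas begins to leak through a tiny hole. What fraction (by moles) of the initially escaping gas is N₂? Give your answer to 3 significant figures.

0.860

Rate_i ∝ x_i/√M_i (Graham's law weighted by mole fraction), so the effusate composition follows n_i/√M_i.
Mole fraction of N₂ in the effusate = (n_N₂/√M_N₂) / (n_N₂/√M_N₂ + n_H₂S/√M_H₂S)
= (4.15/√28.02) / (4.15/√28.02 + 0.747/√34.08) = 0.7840/(0.7840 + 0.1280) = 0.860.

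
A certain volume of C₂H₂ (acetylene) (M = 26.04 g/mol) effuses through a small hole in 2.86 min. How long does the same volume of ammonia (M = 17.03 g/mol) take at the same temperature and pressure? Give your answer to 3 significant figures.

2.31 min

Using Graham's law: t_NH₃/t_C₂H₂ = √(M_NH₃/M_C₂H₂) = √(17.03/26.04) = √0.6540 = 0.8087.
So the time for NH₃ is 2.86 × 0.8087 = 2.31 min.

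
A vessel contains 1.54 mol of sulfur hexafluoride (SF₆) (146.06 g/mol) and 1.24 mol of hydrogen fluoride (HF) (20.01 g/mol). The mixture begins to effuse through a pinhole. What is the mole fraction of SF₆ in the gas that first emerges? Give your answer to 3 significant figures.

0.315

Rate_i ∝ x_i/√M_i (Graham's law weighted by mole fraction), so the effusate composition follows n_i/√M_i.
So x_SF₆ in the escaping gas = (n_SF₆/√M_SF₆) / Σ(n_i/√M_i)
= (1.54/√146.06) / (1.54/√146.06 + 1.24/√20.01) = 0.1274/(0.1274 + 0.2772) = 0.315.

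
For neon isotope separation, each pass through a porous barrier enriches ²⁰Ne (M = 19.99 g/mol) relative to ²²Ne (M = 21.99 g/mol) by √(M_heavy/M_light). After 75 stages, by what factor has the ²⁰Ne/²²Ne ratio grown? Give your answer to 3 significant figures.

35.7

Overall factor = α^75 with α = √(21.99/19.99), i.e. (21.99/19.99)^(75/2).
= 1.10005^(75/2) = 35.7.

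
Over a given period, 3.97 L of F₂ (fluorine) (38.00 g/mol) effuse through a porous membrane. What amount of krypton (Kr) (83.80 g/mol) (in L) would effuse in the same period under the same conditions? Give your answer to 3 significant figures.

Using Graham's law: rate_Kr/rate_F₂ = √(M_F₂/M_Kr) = √(38.00/83.80) = √0.4535 = 0.6734.
So the volume for Kr is 3.97 × 0.6734 = 2.67 L.

2.67 L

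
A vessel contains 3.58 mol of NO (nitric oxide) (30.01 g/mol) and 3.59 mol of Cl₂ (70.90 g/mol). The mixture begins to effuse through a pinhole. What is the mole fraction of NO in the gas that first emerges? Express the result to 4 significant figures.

The effusion rate of species i is ∝ p_i/√M_i ∝ n_i/√M_i.
So x_NO in the escaping gas = (n_NO/√M_NO) / Σ(n_i/√M_i)
= (3.58/√30.01) / (3.58/√30.01 + 3.59/√70.90) = 0.6535/(0.6535 + 0.4264) = 0.6052.

0.6052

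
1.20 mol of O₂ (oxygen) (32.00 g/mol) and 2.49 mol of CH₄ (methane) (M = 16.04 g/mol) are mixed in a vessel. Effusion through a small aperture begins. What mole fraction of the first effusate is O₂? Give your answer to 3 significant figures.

0.254

Rate_i ∝ x_i/√M_i (Graham's law weighted by mole fraction), so the effusate composition follows n_i/√M_i.
Mole fraction of O₂ in the effusate = (n_O₂/√M_O₂) / (n_O₂/√M_O₂ + n_CH₄/√M_CH₄)
= (1.20/√32.00) / (1.20/√32.00 + 2.49/√16.04) = 0.2121/(0.2121 + 0.6217) = 0.254.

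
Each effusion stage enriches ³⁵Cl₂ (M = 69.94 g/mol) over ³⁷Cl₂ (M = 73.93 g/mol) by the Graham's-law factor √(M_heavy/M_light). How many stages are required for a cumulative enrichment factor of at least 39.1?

133

With α = √(73.93/69.94) per stage, ln α = ½ ln(1.05705) = 0.02774.
Need α^N ≥ 39.1 ⇒ N ≥ ln(39.1) / ln α = 3.666 / 0.02774 = 132.16.
So at least 133 stages are needed.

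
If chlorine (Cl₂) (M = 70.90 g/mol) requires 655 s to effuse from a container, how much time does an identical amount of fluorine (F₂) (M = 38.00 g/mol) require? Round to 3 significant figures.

Using Graham's law: t_F₂/t_Cl₂ = √(M_F₂/M_Cl₂) = √(38.00/70.90) = √0.5360 = 0.7321.
So the time for F₂ is 655 × 0.7321 = 480 s.

480 s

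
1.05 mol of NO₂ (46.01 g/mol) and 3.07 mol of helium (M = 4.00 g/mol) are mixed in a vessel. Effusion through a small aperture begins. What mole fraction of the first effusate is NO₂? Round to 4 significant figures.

0.09161

Each component's effusion rate ∝ (its partial pressure)·(1/√M) ∝ n_i/√M_i.
x_NO₂(eff) = (n_NO₂/√M_NO₂) / (n_NO₂/√M_NO₂ + n_He/√M_He)
= (1.05/√46.01) / (1.05/√46.01 + 3.07/√4.00) = 0.1548/(0.1548 + 1.535) = 0.09161.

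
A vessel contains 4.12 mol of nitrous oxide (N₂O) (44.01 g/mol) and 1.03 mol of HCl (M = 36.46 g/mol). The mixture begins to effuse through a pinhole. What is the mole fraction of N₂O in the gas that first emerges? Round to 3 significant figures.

0.785

Rate_i ∝ x_i/√M_i (Graham's law weighted by mole fraction), so the effusate composition follows n_i/√M_i.
So x_N₂O in the escaping gas = (n_N₂O/√M_N₂O) / Σ(n_i/√M_i)
= (4.12/√44.01) / (4.12/√44.01 + 1.03/√36.46) = 0.6210/(0.6210 + 0.1706) = 0.785.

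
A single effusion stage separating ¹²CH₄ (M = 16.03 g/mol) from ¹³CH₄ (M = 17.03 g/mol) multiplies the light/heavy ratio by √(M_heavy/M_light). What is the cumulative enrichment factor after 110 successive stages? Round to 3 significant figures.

The single-stage factor is √(M_heavy/M_light), so 110 stages give [√(17.03/16.03)]^110 = (17.03/16.03)^(110/2).
= 1.06238^55 = 27.9.

27.9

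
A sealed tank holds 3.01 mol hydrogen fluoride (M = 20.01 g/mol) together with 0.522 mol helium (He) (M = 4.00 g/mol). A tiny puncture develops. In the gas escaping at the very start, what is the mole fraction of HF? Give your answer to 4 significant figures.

0.7205

Each component's effusion rate ∝ (its partial pressure)·(1/√M) ∝ n_i/√M_i.
Mole fraction of HF in the effusate = (n_HF/√M_HF) / (n_HF/√M_HF + n_He/√M_He)
= (3.01/√20.01) / (3.01/√20.01 + 0.522/√4.00) = 0.6729/(0.6729 + 0.2610) = 0.7205.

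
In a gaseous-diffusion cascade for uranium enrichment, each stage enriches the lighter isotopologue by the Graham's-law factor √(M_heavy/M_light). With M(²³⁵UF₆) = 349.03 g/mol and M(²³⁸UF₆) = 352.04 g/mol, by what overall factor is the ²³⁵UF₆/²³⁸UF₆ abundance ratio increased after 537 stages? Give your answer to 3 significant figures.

10.0

The single-stage factor is √(M_heavy/M_light), so 537 stages give [√(352.04/349.03)]^537 = (352.04/349.03)^(537/2).
= 1.00862^(537/2) = 10.0.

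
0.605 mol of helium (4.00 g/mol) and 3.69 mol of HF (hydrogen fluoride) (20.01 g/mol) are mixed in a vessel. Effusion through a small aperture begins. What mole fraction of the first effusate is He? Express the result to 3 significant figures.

0.268

Each component's effusion rate ∝ (its partial pressure)·(1/√M) ∝ n_i/√M_i.
Mole fraction of He in the effusate = (n_He/√M_He) / (n_He/√M_He + n_HF/√M_HF)
= (0.605/√4.00) / (0.605/√4.00 + 3.69/√20.01) = 0.3025/(0.3025 + 0.8249) = 0.268.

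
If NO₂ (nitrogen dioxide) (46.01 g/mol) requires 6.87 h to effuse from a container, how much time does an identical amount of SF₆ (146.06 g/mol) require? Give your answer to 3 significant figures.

12.2 h

Using Graham's law: t_SF₆/t_NO₂ = √(M_SF₆/M_NO₂) = √(146.06/46.01) = √3.175 = 1.782.
So the time for SF₆ is 6.87 × 1.782 = 12.2 h.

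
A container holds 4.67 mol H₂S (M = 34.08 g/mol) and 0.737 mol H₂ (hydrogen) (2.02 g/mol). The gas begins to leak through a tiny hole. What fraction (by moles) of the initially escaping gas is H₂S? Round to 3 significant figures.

Effusion rate of each component ∝ n_i/√M_i (partial pressure × 1/√M).
x_H₂S(eff) = (n_H₂S/√M_H₂S) / (n_H₂S/√M_H₂S + n_H₂/√M_H₂)
= (4.67/√34.08) / (4.67/√34.08 + 0.737/√2.02) = 0.8000/(0.8000 + 0.5186) = 0.607.

0.607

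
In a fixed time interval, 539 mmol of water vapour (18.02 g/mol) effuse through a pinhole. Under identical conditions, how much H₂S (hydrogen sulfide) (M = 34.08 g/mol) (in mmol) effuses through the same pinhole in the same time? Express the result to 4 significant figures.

391.9 mmol

Using Graham's law: rate_H₂S/rate_H₂O = √(M_H₂O/M_H₂S) = √(18.02/34.08) = √0.5288 = 0.7272.
So the amount for H₂S is 539 × 0.7272 = 391.9 mmol.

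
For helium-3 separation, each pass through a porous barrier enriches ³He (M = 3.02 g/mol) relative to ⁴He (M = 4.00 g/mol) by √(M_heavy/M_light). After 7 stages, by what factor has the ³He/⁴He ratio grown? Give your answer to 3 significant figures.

After 7 stages the ratio has grown by (√(4.00/3.02))^7 = (4.00/3.02)^(7/2).
= 1.32450^(7/2) = 2.67.

2.67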